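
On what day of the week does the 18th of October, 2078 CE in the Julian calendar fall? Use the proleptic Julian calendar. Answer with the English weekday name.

Monday

In the Gregorian calendar this is 31 October 2078 (JDN 2480338).
JDN 2480338 mod 7 = 0, and JDN 0 was a Monday, so this is a Monday.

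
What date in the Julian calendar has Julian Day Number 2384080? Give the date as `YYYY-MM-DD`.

The Gregorian equivalent of JDN 2384080 is 16 April 1815.
In the Julian calendar that day is 1815-04-04.

1815-04-04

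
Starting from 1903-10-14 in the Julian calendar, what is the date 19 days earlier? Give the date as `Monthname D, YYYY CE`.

September 25, 1903 CE

Counting 19 days back from JDN 2416415 reaches JDN 2416396, which is September 25, 1903 CE.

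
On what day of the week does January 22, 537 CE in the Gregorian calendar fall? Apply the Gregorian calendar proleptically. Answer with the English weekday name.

1917217 ≡ 1 (mod 7); counting from Monday = 0 gives Tuesday.

Tuesday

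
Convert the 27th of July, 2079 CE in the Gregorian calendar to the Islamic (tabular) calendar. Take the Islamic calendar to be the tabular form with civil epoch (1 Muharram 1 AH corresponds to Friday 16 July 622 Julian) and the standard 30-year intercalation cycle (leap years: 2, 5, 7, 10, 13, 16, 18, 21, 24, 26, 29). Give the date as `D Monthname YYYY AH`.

Julian Day Number of the source date = 2480607.
Converting JDN 2480607 to the tabular Islamic calendar gives 28 Ramadan 1502 AH.

28 Ramadan 1502 AH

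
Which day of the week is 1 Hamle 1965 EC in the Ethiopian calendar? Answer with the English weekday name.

Sunday

Equivalently 8 July 1973 Gregorian, JDN 2441872.
Since JDN mod 7 = 6 (0 = Monday), the day is Sunday.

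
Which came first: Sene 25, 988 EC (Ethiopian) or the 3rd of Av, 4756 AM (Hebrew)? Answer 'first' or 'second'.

First date → JDN 2085017; second date → JDN 2085050.
JDN 2085017 < JDN 2085050, so the first date is earlier.

first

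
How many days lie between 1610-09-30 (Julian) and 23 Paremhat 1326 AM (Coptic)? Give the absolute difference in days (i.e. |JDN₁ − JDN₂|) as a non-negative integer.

First date → JDN 2309383; second date → JDN 2309188.
The interval is |2309383 − 2309188| = 195 days.

195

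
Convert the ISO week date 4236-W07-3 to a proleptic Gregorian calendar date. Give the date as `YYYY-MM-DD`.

4236-02-17

ISO week 1 of 4236 is the week containing the first Thursday of 4236.
Week 7, day 3 (Wednesday) lands on 4236-02-17.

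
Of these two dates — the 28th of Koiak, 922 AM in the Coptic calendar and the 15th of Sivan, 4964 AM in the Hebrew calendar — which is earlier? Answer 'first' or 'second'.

second

Converting both to JDN: 2161542 vs 2160955; the smaller is the second.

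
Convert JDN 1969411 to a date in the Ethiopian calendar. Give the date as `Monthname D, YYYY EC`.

Tahsas 18, 672 EC

The proleptic Gregorian equivalent of JDN 1969411 is 18 December 679.
In the Ethiopian calendar that day is Tahsas 18, 672 EC.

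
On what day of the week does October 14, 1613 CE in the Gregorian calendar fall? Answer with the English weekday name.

JDN 2310483 mod 7 = 0, and JDN 0 was a Monday, so this is a Monday.

Monday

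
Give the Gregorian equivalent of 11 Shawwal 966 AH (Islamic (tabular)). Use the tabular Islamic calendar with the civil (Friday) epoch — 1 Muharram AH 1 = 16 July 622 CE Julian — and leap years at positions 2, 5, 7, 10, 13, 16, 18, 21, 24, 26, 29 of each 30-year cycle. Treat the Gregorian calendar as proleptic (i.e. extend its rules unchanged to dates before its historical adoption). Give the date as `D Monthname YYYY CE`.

Both dates share Julian Day Number 2290680; in the Gregorian calendar that is 27 July 1559 CE.

27 July 1559 CE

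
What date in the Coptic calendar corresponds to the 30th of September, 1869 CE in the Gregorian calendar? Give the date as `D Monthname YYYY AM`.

21 Thout 1586 AM

Julian Day Number of the source date = 2403971.
Converting JDN 2403971 to the Coptic calendar gives 21 Thout 1586 AM.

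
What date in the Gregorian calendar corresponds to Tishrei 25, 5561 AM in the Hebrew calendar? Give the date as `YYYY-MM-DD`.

1800-10-14

Julian Day Number of the source date = 2378783.
Converting JDN 2378783 to the Gregorian calendar gives 14 October 1800 CE.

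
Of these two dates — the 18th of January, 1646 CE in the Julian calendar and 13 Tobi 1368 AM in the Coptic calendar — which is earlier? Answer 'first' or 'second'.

First date → JDN 2322277; second date → JDN 2324459.
JDN 2322277 < JDN 2324459, so the first date is earlier.

first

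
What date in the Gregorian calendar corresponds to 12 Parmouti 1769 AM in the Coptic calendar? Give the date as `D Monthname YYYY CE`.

20 April 2053 CE

Julian Day Number of the source date = 2471013.
Converting JDN 2471013 to the Gregorian calendar gives 20 April 2053 CE.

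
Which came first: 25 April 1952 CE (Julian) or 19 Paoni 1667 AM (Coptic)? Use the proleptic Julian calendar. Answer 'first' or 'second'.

second

Converting both to JDN: 2434141 vs 2433824; the smaller is the second.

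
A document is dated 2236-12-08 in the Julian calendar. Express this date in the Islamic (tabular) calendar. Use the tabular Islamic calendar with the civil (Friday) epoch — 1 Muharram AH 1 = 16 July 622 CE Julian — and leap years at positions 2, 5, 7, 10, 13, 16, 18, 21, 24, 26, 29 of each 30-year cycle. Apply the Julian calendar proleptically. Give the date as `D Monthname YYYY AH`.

23 Dhu al-Hijjah 1664 AH

Both dates share Julian Day Number 2538099; in the tabular Islamic calendar that is 23 Dhu al-Hijjah 1664 AH.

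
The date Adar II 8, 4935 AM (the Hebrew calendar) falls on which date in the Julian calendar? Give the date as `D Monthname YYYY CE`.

3 March 1175 CE

The source date corresponds to 10 March 1175 in the proleptic Gregorian calendar (JDN 2150288).
That day falls on 3 March 1175 CE in the Julian calendar.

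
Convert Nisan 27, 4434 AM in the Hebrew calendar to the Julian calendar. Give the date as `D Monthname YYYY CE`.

9 April 674 CE

The source date corresponds to 12 April 674 in the proleptic Gregorian calendar (JDN 1967335).
That day falls on 9 April 674 CE in the Julian calendar.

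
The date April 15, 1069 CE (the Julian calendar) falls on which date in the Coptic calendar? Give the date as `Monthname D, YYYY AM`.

Parmouti 20, 785 AM

Julian Day Number of the source date = 2111615.
Converting JDN 2111615 to the Coptic calendar gives 20 Parmouti 785 AM.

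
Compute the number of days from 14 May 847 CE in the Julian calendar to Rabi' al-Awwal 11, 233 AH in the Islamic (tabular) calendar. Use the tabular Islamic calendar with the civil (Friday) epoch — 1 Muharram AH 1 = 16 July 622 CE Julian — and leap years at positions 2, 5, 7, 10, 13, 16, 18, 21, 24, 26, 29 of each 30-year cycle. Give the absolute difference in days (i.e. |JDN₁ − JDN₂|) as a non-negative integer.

164

First date → JDN 2030558; second date → JDN 2030722.
The interval is |2030558 − 2030722| = 164 days.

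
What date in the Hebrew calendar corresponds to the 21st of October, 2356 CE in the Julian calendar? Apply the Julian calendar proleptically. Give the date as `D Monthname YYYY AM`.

Julian Day Number of the source date = 2581881.
Converting JDN 2581881 to the Hebrew calendar gives 11 Cheshvan 6117 AM.

11 Cheshvan 6117 AM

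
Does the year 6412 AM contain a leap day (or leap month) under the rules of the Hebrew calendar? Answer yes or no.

no

Hebrew year 6412 is year 9 of its 19-year Metonic cycle; leap years are at positions 3, 6, 8, 11, 14, 17, 19, so it is a common year (12 months).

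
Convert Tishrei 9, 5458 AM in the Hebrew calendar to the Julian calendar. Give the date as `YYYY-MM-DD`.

1697-09-14

Both dates share Julian Day Number 2341144; in the Julian calendar that is 14 September 1697 CE.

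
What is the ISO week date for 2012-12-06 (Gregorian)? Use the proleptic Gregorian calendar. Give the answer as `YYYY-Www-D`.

The weekday is Thursday (ISO weekday 4).
That Thursday belongs to ISO week 49 of ISO year 2012.

2012-W49-4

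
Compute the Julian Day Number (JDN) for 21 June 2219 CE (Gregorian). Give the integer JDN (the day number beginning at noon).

2531704

JDN 2451545 is 1 January 2000 CE (Gregorian); the target day is +80159 days from there, so JDN = 2531704.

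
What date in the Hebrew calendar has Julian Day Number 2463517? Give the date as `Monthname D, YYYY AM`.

The Gregorian equivalent of JDN 2463517 is 11 October 2032.
In the Hebrew calendar that day is Cheshvan 6, 5793 AM.

Cheshvan 6, 5793 AM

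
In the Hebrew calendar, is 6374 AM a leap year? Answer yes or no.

no

Hebrew year 6374 is year 9 of its 19-year Metonic cycle; leap years are at positions 3, 6, 8, 11, 14, 17, 19, so it is a common year (12 months).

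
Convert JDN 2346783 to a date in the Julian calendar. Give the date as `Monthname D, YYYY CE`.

February 21, 1713 CE

JDN 2346783 is 4 March 1713 in the Gregorian calendar.
In the Julian calendar that day is February 21, 1713 CE.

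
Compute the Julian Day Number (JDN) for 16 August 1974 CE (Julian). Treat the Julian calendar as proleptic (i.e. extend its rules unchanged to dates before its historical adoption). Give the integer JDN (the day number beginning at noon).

Equivalently 29 August 1974 (Gregorian).
JDN 2400001 is 17 November 1858 CE (Gregorian), MJD 0; the target day is +42288 days from there, so JDN = 2442289.

2442289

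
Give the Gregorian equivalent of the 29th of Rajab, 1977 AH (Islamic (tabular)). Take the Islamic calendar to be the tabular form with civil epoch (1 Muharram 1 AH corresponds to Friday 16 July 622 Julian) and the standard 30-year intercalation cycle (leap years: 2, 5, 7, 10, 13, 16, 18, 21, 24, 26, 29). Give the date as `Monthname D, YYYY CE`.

Both dates share Julian Day Number 2648874; in the Gregorian calendar that is 8 April 2540 CE.

April 8, 2540 CE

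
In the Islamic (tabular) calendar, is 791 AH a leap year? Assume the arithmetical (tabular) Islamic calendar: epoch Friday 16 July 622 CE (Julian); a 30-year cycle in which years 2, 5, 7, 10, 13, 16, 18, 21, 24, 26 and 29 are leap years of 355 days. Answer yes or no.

Year 791 AH is year 11 of its 30-year cycle; leap positions are 2, 5, 7, 10, 13, 16, 18, 21, 24, 26, 29, so it is a common year (354 days).

no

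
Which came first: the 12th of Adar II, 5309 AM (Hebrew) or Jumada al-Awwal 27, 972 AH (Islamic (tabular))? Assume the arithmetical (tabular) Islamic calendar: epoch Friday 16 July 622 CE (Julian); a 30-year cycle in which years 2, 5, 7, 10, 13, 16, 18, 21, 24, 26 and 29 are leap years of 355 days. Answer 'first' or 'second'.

first

First date → JDN 2286901; second date → JDN 2292674.
JDN 2286901 < JDN 2292674, so the first date is earlier.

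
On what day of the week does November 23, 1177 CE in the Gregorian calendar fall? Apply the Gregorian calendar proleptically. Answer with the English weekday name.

2151277 ≡ 2 (mod 7); counting from Monday = 0 gives Wednesday.

Wednesday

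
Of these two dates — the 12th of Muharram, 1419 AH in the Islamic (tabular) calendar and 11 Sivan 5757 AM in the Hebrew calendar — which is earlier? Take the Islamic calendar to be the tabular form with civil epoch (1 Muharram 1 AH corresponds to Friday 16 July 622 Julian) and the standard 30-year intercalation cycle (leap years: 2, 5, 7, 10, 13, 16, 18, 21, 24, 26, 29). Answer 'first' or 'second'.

second

Converting both to JDN: 2450943 vs 2450616; the smaller is the second.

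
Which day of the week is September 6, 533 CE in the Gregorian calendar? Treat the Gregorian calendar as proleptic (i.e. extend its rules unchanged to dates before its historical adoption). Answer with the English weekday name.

JDN 1915983 mod 7 = 6, and JDN 0 was a Monday, so this is a Sunday.

Sunday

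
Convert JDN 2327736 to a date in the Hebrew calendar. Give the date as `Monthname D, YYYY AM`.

Shevat 8, 5421 AM

JDN 2327736 is 8 January 1661 in the Gregorian calendar.
In the Hebrew calendar that day is Shevat 8, 5421 AM.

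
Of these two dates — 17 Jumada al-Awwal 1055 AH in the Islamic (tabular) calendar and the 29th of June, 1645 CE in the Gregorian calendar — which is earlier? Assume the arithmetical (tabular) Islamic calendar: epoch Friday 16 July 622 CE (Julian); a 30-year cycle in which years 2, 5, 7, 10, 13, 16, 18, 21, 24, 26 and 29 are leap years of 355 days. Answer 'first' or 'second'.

First date → JDN 2322076; second date → JDN 2322064.
JDN 2322064 < JDN 2322076, so the second date is earlier.

second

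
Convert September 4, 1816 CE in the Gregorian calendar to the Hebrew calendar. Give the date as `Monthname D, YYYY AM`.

Elul 11, 5576 AM

Both dates share Julian Day Number 2384587; in the Hebrew calendar that is 11 Elul 5576 AM.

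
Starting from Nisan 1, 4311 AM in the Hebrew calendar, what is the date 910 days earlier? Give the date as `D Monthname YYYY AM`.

Counting 910 days back from JDN 1922392 reaches JDN 1921482, which is 6 Tishrei 4309 AM.

6 Tishrei 4309 AM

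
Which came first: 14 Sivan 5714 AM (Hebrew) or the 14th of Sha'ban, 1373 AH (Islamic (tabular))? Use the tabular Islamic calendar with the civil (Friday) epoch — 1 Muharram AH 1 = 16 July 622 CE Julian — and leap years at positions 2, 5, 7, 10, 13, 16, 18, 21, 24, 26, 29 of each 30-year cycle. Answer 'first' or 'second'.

Converting both to JDN: 2434909 vs 2434851; the smaller is the second.

second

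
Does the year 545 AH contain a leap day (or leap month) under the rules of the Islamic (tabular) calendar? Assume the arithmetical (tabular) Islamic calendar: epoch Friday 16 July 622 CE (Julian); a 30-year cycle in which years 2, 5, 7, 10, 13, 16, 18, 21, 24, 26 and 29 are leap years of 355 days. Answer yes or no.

yes

Year 545 AH is year 5 of its 30-year cycle; leap positions are 2, 5, 7, 10, 13, 16, 18, 21, 24, 26, 29, so it is a leap year (355 days).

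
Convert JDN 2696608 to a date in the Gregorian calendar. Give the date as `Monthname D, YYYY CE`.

Counting from JDN 2299161 = 15 Oct 1582 gives an offset of 397447 days.

December 17, 2670 CE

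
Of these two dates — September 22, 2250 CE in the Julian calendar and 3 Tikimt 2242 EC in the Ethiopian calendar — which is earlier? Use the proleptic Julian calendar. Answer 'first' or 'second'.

The two dates have Julian Day Numbers 2543135 and 2542778 respectively.
Since 2542778 < 2543135, the second date comes first.

second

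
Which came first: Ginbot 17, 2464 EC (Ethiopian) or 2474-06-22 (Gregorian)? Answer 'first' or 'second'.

first

First date → JDN 2624088; second date → JDN 2624843.
JDN 2624088 < JDN 2624843, so the first date is earlier.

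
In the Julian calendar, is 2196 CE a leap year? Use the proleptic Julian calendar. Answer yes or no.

2196 mod 4 = 0, so it is a leap year in the Julian calendar.

yes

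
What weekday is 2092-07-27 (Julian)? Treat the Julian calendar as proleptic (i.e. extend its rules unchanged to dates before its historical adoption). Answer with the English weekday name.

In the Gregorian calendar this is 9 August 2092 (JDN 2485369).
Since JDN mod 7 = 5 (0 = Monday), the day is Saturday.

Saturday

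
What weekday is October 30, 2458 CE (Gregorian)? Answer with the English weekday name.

Wednesday

2619129 ≡ 2 (mod 7); counting from Monday = 0 gives Wednesday.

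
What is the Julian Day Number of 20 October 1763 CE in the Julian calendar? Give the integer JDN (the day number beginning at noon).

2365286

Equivalently 31 October 1763 (Gregorian).
JDN 2451545 is 1 January 2000 CE (Gregorian); the target day is −86259 days from there, so JDN = 2365286.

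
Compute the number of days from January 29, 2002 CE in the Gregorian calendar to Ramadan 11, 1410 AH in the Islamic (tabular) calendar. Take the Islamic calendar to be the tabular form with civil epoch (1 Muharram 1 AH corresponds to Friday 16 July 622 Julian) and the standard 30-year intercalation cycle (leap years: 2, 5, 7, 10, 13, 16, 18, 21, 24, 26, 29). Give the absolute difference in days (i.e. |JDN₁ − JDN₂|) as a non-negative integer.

First date → JDN 2452304; second date → JDN 2447989.
The interval is |2452304 − 2447989| = 4315 days.

4315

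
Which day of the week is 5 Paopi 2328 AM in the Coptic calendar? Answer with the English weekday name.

Monday

In the Gregorian calendar this is 21 October 2611 (JDN 2675001).
2675001 ≡ 0 (mod 7); counting from Monday = 0 gives Monday.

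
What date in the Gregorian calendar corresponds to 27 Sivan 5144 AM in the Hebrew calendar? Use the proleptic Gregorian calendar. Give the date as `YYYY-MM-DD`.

Julian Day Number of the source date = 2226732.
Converting JDN 2226732 to the Gregorian calendar gives 25 June 1384 CE.

1384-06-25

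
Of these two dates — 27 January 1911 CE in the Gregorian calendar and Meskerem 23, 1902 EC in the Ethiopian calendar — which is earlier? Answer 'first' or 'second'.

The two dates have Julian Day Numbers 2419064 and 2418583 respectively.
Since 2418583 < 2419064, the second date comes first.

second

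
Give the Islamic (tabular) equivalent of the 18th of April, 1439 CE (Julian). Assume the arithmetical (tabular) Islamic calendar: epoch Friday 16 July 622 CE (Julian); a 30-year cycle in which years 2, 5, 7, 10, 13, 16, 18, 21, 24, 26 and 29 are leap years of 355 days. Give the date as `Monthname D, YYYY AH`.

Julian Day Number of the source date = 2246760.
Converting JDN 2246760 to the tabular Islamic calendar gives 4 Dhu al-Qa'dah 842 AH.

Dhu al-Qa'dah 4, 842 AH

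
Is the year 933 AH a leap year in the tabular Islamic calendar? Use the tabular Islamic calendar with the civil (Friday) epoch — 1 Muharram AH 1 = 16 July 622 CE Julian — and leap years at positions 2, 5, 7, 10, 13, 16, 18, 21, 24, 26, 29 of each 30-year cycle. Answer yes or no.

Year 933 AH is year 3 of its 30-year cycle; leap positions are 2, 5, 7, 10, 13, 16, 18, 21, 24, 26, 29, so it is a common year (354 days).

no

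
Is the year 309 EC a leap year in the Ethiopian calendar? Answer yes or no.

309 mod 4 = 1; in the Ethiopian calendar a year is leap when year mod 4 = 3, so it is a common year.

no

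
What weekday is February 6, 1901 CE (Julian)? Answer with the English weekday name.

Tuesday

In the Gregorian calendar this is 19 February 1901 (JDN 2415435).
2415435 ≡ 1 (mod 7); counting from Monday = 0 gives Tuesday.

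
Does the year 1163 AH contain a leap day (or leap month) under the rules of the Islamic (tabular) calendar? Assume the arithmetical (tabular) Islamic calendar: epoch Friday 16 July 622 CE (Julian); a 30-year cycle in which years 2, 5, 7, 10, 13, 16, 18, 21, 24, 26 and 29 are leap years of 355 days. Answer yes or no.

no

Year 1163 AH is year 23 of its 30-year cycle; leap positions are 2, 5, 7, 10, 13, 16, 18, 21, 24, 26, 29, so it is a common year (354 days).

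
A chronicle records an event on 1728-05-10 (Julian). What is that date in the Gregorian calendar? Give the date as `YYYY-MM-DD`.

At this point the Julian calendar is 11 days behind the Gregorian.
10 May 1728 Julian + 11 days → 21 May 1728 Gregorian.

1728-05-21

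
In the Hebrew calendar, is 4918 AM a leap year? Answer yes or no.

Hebrew year 4918 is year 16 of its 19-year Metonic cycle; leap years are at positions 3, 6, 8, 11, 14, 17, 19, so it is a common year (12 months).

no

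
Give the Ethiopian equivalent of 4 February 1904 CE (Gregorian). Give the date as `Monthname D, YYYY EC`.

Both dates share Julian Day Number 2416515; in the Ethiopian calendar that is 26 Tir 1896 EC.

Tir 26, 1896 EC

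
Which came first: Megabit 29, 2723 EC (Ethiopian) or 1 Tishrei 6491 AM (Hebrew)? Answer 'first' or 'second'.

second

Converting both to JDN: 2718639 vs 2718448; the smaller is the second.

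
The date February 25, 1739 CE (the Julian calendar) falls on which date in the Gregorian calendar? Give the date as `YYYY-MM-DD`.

At this point the Julian calendar is 11 days behind the Gregorian.
25 February 1739 Julian + 11 days → 8 March 1739 Gregorian.

1739-03-08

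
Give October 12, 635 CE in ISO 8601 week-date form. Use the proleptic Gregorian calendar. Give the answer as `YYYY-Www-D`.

0635-W42-1

The weekday is Monday (ISO weekday 1).
That Monday belongs to ISO week 42 of ISO year 635.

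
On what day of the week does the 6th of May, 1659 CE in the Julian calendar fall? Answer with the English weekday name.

Friday

In the Gregorian calendar this is 16 May 1659 (JDN 2327133).
2327133 ≡ 4 (mod 7); counting from Monday = 0 gives Friday.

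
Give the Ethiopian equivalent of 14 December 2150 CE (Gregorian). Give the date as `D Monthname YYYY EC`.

4 Tahsas 2143 EC

Both dates share Julian Day Number 2506679; in the Ethiopian calendar that is 4 Tahsas 2143 EC.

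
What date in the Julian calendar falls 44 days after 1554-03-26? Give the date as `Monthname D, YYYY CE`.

The starting date is JDN 2288741; 2288741 + 44 = 2288785.
JDN 2288785 corresponds to May 9, 1554 CE.

May 9, 1554 CE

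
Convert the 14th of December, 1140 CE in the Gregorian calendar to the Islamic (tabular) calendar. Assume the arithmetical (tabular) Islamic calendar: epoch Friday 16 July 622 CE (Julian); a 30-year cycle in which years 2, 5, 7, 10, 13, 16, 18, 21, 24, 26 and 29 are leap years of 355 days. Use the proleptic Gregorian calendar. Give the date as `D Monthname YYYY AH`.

24 Rabi' al-Thani 535 AH

Both dates share Julian Day Number 2137784; in the tabular Islamic calendar that is 24 Rabi' al-Thani 535 AH.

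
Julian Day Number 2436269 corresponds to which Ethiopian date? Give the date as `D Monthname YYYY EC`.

The Gregorian equivalent of JDN 2436269 is 6 March 1958.
In the Ethiopian calendar that day is 27 Yekatit 1950 EC.

27 Yekatit 1950 EC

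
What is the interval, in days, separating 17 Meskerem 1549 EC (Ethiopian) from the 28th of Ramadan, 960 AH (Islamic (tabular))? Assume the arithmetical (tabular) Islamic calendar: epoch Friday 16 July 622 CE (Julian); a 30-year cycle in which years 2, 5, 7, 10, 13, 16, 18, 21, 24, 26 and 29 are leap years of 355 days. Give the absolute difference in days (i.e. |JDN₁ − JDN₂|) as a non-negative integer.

JDN of the first date = 2289644.
JDN of the second date = 2288541.
|2288541 − 2289644| = 1103.

1103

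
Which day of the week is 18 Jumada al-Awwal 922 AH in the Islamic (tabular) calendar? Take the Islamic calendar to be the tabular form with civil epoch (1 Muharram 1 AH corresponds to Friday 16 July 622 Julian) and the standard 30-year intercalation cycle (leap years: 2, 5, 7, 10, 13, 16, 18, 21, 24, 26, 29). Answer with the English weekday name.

In the proleptic Gregorian calendar this is 29 June 1516 (JDN 2274947).
JDN 2274947 mod 7 = 3, and JDN 0 was a Monday, so this is a Thursday.

Thursday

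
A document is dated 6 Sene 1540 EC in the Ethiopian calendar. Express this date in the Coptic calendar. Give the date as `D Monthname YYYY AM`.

6 Paoni 1264 AM

Julian Day Number of the source date = 2286616.
Converting JDN 2286616 to the Coptic calendar gives 6 Paoni 1264 AM.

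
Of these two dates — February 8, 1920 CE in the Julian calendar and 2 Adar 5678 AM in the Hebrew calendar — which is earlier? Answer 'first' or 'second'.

second

Converting both to JDN: 2422376 vs 2421639; the smaller is the second.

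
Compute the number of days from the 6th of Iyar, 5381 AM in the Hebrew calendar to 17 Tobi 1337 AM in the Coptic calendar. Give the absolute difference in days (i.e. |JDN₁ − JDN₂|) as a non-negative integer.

First date → JDN 2313235; second date → JDN 2313140.
The interval is |2313235 − 2313140| = 95 days.

95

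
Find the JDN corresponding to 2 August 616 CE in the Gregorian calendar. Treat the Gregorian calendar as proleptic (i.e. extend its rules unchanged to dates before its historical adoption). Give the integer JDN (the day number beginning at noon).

JDN 2400001 is 17 November 1858 CE (Gregorian), MJD 0; the target day is −453738 days from there, so JDN = 1946263.

1946263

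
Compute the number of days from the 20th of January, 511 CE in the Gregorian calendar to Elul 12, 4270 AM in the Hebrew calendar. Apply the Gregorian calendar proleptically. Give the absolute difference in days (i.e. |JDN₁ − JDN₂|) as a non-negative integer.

138

First date → JDN 1907718; second date → JDN 1907580.
The interval is |1907718 − 1907580| = 138 days.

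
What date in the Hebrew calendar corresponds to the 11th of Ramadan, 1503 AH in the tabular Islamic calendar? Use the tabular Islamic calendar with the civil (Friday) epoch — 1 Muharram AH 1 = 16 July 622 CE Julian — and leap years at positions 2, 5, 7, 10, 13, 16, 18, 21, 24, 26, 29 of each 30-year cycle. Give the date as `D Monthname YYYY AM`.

Both dates share Julian Day Number 2480945; in the Hebrew calendar that is 12 Tammuz 5840 AM.

12 Tammuz 5840 AM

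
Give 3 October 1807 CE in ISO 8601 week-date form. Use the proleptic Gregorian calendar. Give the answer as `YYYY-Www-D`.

The weekday is Saturday (ISO weekday 6).
That Saturday belongs to ISO week 40 of ISO year 1807.

1807-W40-6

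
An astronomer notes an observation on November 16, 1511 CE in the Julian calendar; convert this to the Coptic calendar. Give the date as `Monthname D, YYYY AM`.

Both dates share Julian Day Number 2273270; in the Coptic calendar that is 19 Hathor 1228 AM.

Hathor 19, 1228 AM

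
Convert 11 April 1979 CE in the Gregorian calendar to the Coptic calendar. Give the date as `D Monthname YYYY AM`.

Both dates share Julian Day Number 2443975; in the Coptic calendar that is 3 Parmouti 1695 AM.

3 Parmouti 1695 AM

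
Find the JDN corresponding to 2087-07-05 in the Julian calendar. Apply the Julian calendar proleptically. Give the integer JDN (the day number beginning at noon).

Equivalently 18 July 2087 (Gregorian).
JDN 2400001 is 17 November 1858 CE (Gregorian), MJD 0; the target day is +83519 days from there, so JDN = 2483520.

2483520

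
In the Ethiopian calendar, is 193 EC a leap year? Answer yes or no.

no

193 mod 4 = 1; in the Ethiopian calendar a year is leap when year mod 4 = 3, so it is a common year.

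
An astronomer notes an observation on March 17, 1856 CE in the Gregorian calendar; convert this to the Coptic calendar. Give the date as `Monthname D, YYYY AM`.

Paremhat 9, 1572 AM

Julian Day Number of the source date = 2399026.
Converting JDN 2399026 to the Coptic calendar gives 9 Paremhat 1572 AM.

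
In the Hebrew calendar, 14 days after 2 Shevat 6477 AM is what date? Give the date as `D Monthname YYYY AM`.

16 Shevat 6477 AM

Counting 14 days forward from JDN 2713430 reaches JDN 2713444, which is 16 Shevat 6477 AM.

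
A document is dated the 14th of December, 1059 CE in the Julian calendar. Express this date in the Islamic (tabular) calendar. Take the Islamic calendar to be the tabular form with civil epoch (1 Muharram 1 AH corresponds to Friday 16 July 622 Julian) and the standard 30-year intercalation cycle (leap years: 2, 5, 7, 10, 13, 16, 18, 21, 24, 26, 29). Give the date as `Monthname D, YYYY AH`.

Dhu al-Qa'dah 6, 451 AH

Both dates share Julian Day Number 2108205; in the tabular Islamic calendar that is 6 Dhu al-Qa'dah 451 AH.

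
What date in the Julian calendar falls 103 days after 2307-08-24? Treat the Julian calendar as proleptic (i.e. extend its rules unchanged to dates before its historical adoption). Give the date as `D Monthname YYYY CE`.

JDN of 2307-08-24 = 2563925.
2563925 + 103 = 2564028.
JDN 2564028 in the Julian calendar is 5 December 2307 CE.

5 December 2307 CE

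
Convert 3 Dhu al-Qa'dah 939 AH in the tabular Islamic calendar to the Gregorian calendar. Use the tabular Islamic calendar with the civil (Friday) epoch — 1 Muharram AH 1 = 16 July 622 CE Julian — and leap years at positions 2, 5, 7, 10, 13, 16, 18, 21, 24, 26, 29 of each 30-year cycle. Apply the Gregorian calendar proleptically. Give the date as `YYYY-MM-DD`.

1533-06-06

Julian Day Number of the source date = 2281133.
Converting JDN 2281133 to the Gregorian calendar gives 6 June 1533 CE.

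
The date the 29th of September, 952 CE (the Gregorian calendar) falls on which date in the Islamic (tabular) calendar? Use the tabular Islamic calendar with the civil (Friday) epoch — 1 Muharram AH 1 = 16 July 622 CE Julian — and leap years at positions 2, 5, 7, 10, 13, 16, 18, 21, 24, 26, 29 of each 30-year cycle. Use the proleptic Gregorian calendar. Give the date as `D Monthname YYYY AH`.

Both dates share Julian Day Number 2069043; in the tabular Islamic calendar that is 1 Jumada al-Awwal 341 AH.

1 Jumada al-Awwal 341 AH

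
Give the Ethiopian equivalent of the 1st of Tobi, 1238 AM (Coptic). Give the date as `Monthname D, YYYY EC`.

Julian Day Number of the source date = 2276964.
Converting JDN 2276964 to the Ethiopian calendar gives 1 Tir 1514 EC.

Tir 1, 1514 EC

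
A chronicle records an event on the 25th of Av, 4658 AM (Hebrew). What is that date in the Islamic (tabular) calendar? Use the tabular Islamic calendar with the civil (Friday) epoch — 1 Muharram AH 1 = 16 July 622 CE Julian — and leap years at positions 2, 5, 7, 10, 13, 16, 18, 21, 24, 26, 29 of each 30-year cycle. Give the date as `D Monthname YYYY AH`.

Both dates share Julian Day Number 2049281; in the tabular Islamic calendar that is 25 Rajab 285 AH.

25 Rajab 285 AH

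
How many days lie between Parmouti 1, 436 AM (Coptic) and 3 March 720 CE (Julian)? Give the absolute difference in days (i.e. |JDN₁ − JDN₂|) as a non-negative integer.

24

JDN of the first date = 1984124.
JDN of the second date = 1984100.
|1984100 − 1984124| = 24.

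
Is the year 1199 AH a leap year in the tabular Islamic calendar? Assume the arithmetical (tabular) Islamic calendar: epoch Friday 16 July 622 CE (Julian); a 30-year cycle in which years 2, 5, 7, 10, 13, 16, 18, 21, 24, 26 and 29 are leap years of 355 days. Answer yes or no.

Year 1199 AH is year 29 of its 30-year cycle; leap positions are 2, 5, 7, 10, 13, 16, 18, 21, 24, 26, 29, so it is a leap year (355 days).

yes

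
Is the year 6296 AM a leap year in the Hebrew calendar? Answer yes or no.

Hebrew year 6296 is year 7 of its 19-year Metonic cycle; leap years are at positions 3, 6, 8, 11, 14, 17, 19, so it is a common year (12 months).

no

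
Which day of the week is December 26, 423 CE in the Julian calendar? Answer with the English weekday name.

Wednesday

In the proleptic Gregorian calendar this is 27 December 423 (JDN 1875918).
Since JDN mod 7 = 2 (0 = Monday), the day is Wednesday.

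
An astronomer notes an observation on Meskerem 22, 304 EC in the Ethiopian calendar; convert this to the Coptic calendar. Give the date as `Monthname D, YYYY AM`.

The source date corresponds to 21 September 311 in the proleptic Gregorian calendar (JDN 1834913).
That day falls on 22 Thout 28 AM in the Coptic calendar.

Thout 22, 28 AM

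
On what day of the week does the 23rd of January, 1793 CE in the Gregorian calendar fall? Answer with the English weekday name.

JDN 2375963 mod 7 = 2, and JDN 0 was a Monday, so this is a Wednesday.

Wednesday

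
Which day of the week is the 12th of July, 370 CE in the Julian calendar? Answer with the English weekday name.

Monday

This is JDN 1856393 (13 July 370 Gregorian).
Since JDN mod 7 = 0 (0 = Monday), the day is Monday.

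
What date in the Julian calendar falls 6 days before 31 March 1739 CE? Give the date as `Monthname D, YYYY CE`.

March 25, 1739 CE

JDN of 31 March 1739 CE = 2356317.
2356317 − 6 = 2356311.
JDN 2356311 in the Julian calendar is March 25, 1739 CE.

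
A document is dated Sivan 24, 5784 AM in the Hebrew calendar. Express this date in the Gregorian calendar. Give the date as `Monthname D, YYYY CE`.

June 30, 2024 CE

Both dates share Julian Day Number 2460492; in the Gregorian calendar that is 30 June 2024 CE.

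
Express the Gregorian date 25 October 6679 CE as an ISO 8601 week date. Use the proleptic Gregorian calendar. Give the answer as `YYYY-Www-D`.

6679-W43-6

The weekday is Saturday (ISO weekday 6).
That Saturday belongs to ISO week 43 of ISO year 6679.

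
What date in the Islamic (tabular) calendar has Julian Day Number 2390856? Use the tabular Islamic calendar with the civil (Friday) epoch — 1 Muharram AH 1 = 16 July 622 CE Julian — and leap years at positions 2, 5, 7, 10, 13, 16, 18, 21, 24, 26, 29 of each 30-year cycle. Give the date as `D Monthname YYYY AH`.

19 Jumada al-Thani 1249 AH

The Gregorian equivalent of JDN 2390856 is 3 November 1833.
In the tabular Islamic calendar that day is 19 Jumada al-Thani 1249 AH.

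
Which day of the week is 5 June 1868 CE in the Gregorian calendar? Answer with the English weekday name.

Friday

Since JDN mod 7 = 4 (0 = Monday), the day is Friday.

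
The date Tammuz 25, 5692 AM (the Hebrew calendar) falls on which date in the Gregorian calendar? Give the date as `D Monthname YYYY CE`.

29 July 1932 CE

Both dates share Julian Day Number 2426918; in the Gregorian calendar that is 29 July 1932 CE.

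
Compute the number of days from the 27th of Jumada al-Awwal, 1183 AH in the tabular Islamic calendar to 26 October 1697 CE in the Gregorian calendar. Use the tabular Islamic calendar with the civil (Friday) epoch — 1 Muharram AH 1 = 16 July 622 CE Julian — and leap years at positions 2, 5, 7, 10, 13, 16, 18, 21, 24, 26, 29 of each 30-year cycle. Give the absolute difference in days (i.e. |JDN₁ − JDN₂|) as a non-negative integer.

First date → JDN 2367445; second date → JDN 2341176.
The interval is |2367445 − 2341176| = 26269 days.

26269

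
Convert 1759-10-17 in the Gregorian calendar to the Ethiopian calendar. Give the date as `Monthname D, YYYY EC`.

Both dates share Julian Day Number 2363811; in the Ethiopian calendar that is 8 Tikimt 1752 EC.

Tikimt 8, 1752 EC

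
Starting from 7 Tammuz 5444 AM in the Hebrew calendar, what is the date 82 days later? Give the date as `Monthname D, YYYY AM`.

Tishrei 1, 5445 AM

JDN of 7 Tammuz 5444 AM = 2336299.
2336299 + 82 = 2336381.
JDN 2336381 in the Hebrew calendar is Tishrei 1, 5445 AM.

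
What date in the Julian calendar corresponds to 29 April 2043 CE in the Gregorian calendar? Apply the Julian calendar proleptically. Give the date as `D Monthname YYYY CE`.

16 April 2043 CE

For dates in this range the Gregorian date is 13 days ahead of the Julian.
29 April 2043 Gregorian − 13 days → 16 April 2043 Julian.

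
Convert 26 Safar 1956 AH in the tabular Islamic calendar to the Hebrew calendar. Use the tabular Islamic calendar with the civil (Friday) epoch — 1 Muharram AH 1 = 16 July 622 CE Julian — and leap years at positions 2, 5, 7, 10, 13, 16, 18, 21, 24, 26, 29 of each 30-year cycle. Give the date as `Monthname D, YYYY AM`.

Sivan 28, 6279 AM

Julian Day Number of the source date = 2641282.
Converting JDN 2641282 to the Hebrew calendar gives 28 Sivan 6279 AM.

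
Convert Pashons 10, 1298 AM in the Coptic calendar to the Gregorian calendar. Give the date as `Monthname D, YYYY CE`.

Both dates share Julian Day Number 2299008; in the Gregorian calendar that is 15 May 1582 CE.

May 15, 1582 CE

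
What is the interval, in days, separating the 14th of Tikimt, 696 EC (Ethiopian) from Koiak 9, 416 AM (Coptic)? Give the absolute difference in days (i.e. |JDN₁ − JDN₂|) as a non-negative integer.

1406

JDN of the first date = 1978113.
JDN of the second date = 1976707.
|1976707 − 1978113| = 1406.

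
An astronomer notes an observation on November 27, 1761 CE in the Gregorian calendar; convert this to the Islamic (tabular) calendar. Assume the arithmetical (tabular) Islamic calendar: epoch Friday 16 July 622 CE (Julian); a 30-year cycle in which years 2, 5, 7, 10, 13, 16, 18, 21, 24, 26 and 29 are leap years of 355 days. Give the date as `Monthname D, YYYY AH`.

Rabi' al-Thani 29, 1175 AH

Julian Day Number of the source date = 2364583.
Converting JDN 2364583 to the tabular Islamic calendar gives 29 Rabi' al-Thani 1175 AH.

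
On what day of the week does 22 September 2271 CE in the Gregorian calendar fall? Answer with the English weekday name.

Friday

Since JDN mod 7 = 4 (0 = Monday), the day is Friday.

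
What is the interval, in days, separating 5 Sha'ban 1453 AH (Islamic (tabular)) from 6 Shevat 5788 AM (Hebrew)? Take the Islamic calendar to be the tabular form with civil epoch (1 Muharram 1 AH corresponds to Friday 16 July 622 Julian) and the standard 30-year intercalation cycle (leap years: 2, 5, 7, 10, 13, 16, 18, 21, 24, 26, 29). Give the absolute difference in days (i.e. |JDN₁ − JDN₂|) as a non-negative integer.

First date → JDN 2463191; second date → JDN 2461805.
The interval is |2463191 − 2461805| = 1386 days.

1386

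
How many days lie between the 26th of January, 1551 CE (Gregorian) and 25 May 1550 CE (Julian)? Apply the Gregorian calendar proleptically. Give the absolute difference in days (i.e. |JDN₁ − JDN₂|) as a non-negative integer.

236

JDN of the first date = 2287576.
JDN of the second date = 2287340.
|2287340 − 2287576| = 236.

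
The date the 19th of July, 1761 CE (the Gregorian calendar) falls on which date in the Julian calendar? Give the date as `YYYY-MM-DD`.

For dates in this range the Gregorian date is 11 days ahead of the Julian.
19 July 1761 Gregorian − 11 days → 8 July 1761 Julian.

1761-07-08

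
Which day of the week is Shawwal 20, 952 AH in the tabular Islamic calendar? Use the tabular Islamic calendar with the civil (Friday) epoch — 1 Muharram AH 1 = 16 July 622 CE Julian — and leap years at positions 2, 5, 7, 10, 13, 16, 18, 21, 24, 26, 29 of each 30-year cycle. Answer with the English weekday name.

In the proleptic Gregorian calendar this is 4 January 1546 (JDN 2285728).
2285728 ≡ 4 (mod 7); counting from Monday = 0 gives Friday.

Friday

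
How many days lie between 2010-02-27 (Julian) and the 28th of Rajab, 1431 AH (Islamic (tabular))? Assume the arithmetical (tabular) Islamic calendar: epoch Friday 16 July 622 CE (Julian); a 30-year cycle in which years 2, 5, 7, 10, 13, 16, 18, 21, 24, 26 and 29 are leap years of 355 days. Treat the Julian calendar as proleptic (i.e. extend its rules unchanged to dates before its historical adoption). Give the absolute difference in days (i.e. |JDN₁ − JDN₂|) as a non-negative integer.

120

First date → JDN 2455268; second date → JDN 2455388.
The interval is |2455268 − 2455388| = 120 days.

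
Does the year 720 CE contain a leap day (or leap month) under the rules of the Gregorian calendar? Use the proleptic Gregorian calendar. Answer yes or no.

yes

720 is divisible by 4 and not by 100, so it is a leap year.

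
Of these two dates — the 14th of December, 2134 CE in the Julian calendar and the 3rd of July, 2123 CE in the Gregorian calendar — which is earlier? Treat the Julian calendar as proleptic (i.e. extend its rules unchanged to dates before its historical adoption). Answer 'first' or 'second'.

second

Converting both to JDN: 2500849 vs 2496653; the smaller is the second.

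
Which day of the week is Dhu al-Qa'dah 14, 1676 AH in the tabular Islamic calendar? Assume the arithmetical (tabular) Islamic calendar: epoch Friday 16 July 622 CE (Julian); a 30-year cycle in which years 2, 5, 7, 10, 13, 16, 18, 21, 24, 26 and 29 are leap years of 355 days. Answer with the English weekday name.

This is JDN 2542312 (6 July 2248 Gregorian).
2542312 ≡ 3 (mod 7); counting from Monday = 0 gives Thursday.

Thursday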